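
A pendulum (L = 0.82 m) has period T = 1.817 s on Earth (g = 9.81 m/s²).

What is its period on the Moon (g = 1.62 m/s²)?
T = 2π√(L/g), so T_moon/T_earth = √(g_earth/g_moon)
T_moon = 2π√(0.82/1.62) = 4.47 s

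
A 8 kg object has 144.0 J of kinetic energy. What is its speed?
KE = ½mv² → v = √(2KE/m) = √(2×144.0/8) = 6.0 m/s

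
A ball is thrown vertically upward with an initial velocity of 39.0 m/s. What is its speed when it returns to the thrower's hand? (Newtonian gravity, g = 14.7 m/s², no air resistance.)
By conservation of energy, the ball returns at the same speed = 39.0 m/s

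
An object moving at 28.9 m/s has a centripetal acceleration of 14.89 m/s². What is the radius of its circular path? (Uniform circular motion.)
r = v²/a_c = 28.9²/14.89 = 56.09 m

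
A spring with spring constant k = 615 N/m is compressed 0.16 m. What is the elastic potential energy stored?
PE = ½kx² = ½×615×0.16² = 7.872 J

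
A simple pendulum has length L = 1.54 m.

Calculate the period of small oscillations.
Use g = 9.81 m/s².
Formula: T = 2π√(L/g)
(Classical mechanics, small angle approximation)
T = 2π√(L/g) = 2π√(1.54/9.81) = 2.489 s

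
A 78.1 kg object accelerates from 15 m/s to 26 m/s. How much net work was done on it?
W_net = ΔKE = ½m(v₂² − v₁²) = ½×78.1×(26² − 15²) = 17611.55 J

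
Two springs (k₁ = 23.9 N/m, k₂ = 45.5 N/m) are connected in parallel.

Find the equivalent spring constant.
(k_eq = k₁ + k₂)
k_eq = k₁ + k₂ = 23.9 + 45.5 = 69.4 N/m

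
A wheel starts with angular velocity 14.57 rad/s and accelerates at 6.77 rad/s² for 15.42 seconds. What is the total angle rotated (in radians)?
θ = ω₀t + ½αt² = 14.57×15.42 + ½×6.77×15.42² = 1029.54 rad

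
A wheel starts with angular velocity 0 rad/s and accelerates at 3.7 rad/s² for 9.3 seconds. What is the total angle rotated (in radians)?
θ = ω₀t + ½αt² = 0×9.3 + ½×3.7×9.3² = 160.01 rad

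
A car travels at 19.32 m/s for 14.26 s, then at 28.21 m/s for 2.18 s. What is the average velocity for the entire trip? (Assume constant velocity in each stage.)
d₁ = v₁t₁ = 19.32 × 14.26 = 275.503 m
d₂ = v₂t₂ = 28.21 × 2.18 = 61.4978 m
d_total = 337.0 m, t_total = 16.44 s
v_avg = d_total/t_total = 337.0/16.44 = 20.5 m/s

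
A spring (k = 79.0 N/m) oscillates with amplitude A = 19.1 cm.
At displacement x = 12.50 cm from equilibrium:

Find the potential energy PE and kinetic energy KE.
E_total = ½kA² = ½×79.0×(0.191)² = 1.441 J
PE = ½kx² = ½×79.0×(0.125)² = 0.6172 J
KE = E_total − PE = 0.8238 J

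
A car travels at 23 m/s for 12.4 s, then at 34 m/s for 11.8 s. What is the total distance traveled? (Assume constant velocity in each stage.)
d₁ = v₁t₁ = 23 × 12.4 = 285.2 m
d₂ = v₂t₂ = 34 × 11.8 = 401.2 m
d_total = 285.2 + 401.2 = 686.4 m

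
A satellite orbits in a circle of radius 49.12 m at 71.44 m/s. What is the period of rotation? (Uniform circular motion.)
T = 2πr/v = 2π×49.12/71.44 = 4.32 s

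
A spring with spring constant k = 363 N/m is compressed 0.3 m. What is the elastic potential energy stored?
PE = ½kx² = ½×363×0.3² = 16.33 J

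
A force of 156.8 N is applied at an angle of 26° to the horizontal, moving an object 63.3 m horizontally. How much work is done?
W = Fd cosθ = 156.8×63.3×cos(26°) = 8920.9 J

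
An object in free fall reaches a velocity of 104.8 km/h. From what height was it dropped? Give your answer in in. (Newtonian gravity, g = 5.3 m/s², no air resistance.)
h = v²/(2g) (with unit conversion) = 3148.0 in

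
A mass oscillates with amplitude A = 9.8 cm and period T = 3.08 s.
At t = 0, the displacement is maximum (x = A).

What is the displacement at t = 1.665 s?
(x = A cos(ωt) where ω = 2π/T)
ω = 2π/T = 2π/3.08 = 2.04 rad/s
x = A cos(ωt) = 9.8×cos(2.04×1.665) = -9.483 cm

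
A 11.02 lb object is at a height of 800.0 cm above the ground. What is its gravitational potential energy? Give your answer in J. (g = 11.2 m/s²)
PE = mgh = 4.999 kg × 11.2 m/s² × 8 m = 447.9 J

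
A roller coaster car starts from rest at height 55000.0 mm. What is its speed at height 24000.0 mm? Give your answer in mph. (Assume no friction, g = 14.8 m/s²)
mgh₁ = ½mv₂² + mgh₂ → v₂ = √(2g(h₁−h₂)) = √(2×14.8×(55−24)) = 30.29 m/s = 67.76 mph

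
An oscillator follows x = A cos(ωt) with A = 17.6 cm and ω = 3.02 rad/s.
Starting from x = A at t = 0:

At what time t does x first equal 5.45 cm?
cos(ωt) = x/A = 5.45/17.6 = 0.3097
ωt = arccos(0.3097) = 1.256 rad
t = 1.256/3.02 = 0.4159 s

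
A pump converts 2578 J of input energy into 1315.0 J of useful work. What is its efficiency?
η = W_out/W_in = 1315.0/2578 = 0.5101 = 51.01%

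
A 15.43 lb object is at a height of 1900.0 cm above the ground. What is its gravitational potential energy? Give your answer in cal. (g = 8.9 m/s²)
PE = mgh = 6.999 kg × 8.9 m/s² × 19 m = 1184 J = 282.9 cal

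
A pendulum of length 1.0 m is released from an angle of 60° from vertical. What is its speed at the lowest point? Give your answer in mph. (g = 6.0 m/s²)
h = L(1 − cosθ) = 1.0×(1 − cos60°) = 0.5 m
v = √(2gh) = √(2×6.0×0.5) = 2.449 m/s = 5.479 mph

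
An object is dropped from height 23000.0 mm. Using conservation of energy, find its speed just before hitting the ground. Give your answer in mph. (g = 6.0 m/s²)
mgh = ½mv² → v = √(2gh) = √(2×6.0×23) = 16.61 m/s = 37.16 mph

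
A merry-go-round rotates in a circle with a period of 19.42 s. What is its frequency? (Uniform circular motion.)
f = 1/T = 1/19.42 = 0.0515 Hz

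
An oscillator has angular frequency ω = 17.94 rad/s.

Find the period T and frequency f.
T = 2π/ω = 2π/17.94 = 0.3502 s; f = ω/2π = 2.855 Hz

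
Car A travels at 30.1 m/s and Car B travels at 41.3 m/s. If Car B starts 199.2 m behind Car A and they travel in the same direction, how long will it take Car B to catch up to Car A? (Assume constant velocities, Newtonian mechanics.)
Relative speed: v_rel = 41.3 - 30.1 = 11.2 m/s
Time to catch: t = d₀/v_rel = 199.2/11.2 = 17.79 s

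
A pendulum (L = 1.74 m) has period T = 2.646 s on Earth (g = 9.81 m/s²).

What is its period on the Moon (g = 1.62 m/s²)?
T = 2π√(L/g), so T_moon/T_earth = √(g_earth/g_moon)
T_moon = 2π√(1.74/1.62) = 6.512 s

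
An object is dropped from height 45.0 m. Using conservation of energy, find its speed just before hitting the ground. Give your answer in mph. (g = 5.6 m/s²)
mgh = ½mv² → v = √(2gh) = √(2×5.6×45) = 22.45 m/s = 50.22 mph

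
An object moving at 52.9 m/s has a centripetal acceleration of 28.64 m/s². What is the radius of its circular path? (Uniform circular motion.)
r = v²/a_c = 52.9²/28.64 = 97.71 m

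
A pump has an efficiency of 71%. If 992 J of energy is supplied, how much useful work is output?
W_out = η × W_in = 0.71 × 992 = 704.32 J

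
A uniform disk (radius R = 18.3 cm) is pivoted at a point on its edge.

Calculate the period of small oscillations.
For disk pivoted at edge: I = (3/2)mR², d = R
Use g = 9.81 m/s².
I/m = (3/2)R² = 0.05023 m²; d = R = 0.183 m
T = 2π√((3/2)R²/(gR)) = 2π√(3R/(2g)) = 1.051 s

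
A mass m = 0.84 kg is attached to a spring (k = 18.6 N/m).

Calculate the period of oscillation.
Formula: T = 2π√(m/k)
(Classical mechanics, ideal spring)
T = 2π√(m/k) = 2π√(0.84/18.6) = 1.335 s; f = 1/T = 0.7489 Hz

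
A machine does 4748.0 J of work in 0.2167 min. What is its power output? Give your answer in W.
P = W/t = 4748 J / 13 s = 365.2 W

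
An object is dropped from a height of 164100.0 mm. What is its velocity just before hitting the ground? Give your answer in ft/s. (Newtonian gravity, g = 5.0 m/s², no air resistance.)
v = √(2gh) (with unit conversion) = 132.9 ft/s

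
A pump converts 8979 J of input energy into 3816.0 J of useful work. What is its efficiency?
η = W_out/W_in = 3816.0/8979 = 0.425 = 42.5%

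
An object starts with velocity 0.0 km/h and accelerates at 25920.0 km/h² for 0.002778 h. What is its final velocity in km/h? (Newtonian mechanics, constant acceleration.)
v = v₀ + at (with unit conversion) = 72.01 km/h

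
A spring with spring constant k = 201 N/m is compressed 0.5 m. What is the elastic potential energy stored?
PE = ½kx² = ½×201×0.5² = 25.12 J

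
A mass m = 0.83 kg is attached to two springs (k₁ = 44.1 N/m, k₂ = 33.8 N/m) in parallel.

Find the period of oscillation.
k_eq = k₁+k₂ = 77.9 N/m
T = 2π√(m/k_eq) = 2π√(0.83/77.9) = 0.6486 s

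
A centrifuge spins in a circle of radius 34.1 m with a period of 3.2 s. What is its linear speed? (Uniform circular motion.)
v = 2πr/T = 2π×34.1/3.2 = 66.96 m/s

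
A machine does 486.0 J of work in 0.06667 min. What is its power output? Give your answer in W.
P = W/t = 486 J / 4 s = 121.5 W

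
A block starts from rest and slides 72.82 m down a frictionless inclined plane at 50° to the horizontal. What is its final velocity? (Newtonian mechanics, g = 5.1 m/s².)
a = g sin(θ) = 5.1 × sin(50°) = 3.91 m/s²
v = √(2ad) = √(2 × 3.91 × 72.82) = 23.85 m/s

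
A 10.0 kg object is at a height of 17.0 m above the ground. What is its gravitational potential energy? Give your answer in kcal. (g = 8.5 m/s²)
PE = mgh = 10 kg × 8.5 m/s² × 17 m = 1445 J = 0.3454 kcal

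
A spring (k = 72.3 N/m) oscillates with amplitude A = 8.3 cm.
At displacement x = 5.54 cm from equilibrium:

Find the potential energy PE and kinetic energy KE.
E_total = ½kA² = ½×72.3×(0.083)² = 0.249 J
PE = ½kx² = ½×72.3×(0.0554)² = 0.111 J
KE = E_total − PE = 0.1381 J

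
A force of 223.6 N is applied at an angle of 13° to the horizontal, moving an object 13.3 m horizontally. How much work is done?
W = Fd cosθ = 223.6×13.3×cos(13°) = 2897.7 J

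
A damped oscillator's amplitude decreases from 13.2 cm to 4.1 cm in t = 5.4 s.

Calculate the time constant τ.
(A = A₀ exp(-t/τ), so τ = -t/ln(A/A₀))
A/A₀ = 4.1/13.2 = 0.3106; ln(A/A₀) = -1.169
τ = −t/ln(A/A₀) = −5.4/-1.169 = 4.618 s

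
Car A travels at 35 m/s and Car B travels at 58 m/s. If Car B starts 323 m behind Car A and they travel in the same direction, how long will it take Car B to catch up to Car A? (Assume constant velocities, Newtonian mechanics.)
Relative speed: v_rel = 58 - 35 = 23 m/s
Time to catch: t = d₀/v_rel = 323/23 = 14.04 s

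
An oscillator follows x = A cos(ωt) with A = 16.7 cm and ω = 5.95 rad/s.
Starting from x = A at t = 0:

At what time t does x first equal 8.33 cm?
cos(ωt) = x/A = 8.33/16.7 = 0.4988
ωt = arccos(0.4988) = 1.049 rad
t = 1.049/5.95 = 0.1762 s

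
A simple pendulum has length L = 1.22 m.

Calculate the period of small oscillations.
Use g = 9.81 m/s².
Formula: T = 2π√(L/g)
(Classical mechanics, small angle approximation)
T = 2π√(L/g) = 2π√(1.22/9.81) = 2.216 s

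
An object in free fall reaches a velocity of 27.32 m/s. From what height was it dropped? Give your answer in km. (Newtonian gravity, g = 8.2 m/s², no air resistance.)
h = v²/(2g) (with unit conversion) = 0.04551 km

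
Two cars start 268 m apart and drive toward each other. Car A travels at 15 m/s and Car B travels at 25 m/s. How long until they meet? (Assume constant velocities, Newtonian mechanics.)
Combined speed: v_combined = 15 + 25 = 40 m/s
Time to meet: t = d/40 = 268/40 = 6.7 s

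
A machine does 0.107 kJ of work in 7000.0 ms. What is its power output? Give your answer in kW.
P = W/t = 107 J / 7 s = 15.29 W = 0.01529 kW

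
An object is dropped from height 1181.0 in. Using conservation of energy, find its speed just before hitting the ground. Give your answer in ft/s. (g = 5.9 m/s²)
mgh = ½mv² → v = √(2gh) = √(2×5.9×30) = 18.81 m/s = 61.73 ft/s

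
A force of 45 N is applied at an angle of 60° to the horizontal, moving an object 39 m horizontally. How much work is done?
W = Fd cosθ = 45×39×cos(60°) = 877.5 J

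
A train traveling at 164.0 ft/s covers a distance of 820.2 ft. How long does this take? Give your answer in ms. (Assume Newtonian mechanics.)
t = d/v (with unit conversion) = 5001.0 ms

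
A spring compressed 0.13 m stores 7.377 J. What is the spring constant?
PE = ½kx² → k = 2PE/x² = 2×7.377/0.13² = 873.0 N/m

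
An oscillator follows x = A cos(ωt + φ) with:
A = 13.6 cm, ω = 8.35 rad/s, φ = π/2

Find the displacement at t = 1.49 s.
x = A cos(ωt + φ) = 13.6×cos(8.35×1.49 + π/2) = 1.694 cm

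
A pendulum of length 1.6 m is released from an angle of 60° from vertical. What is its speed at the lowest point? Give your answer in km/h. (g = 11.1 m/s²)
h = L(1 − cosθ) = 1.6×(1 − cos60°) = 0.8 m
v = √(2gh) = √(2×11.1×0.8) = 4.214 m/s = 15.17 km/h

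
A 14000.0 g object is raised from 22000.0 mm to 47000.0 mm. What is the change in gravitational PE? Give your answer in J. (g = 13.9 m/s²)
ΔPE = mg(h₂ − h₁) = 14 kg × 13.9 m/s² × (47 − 22) m = 4865 J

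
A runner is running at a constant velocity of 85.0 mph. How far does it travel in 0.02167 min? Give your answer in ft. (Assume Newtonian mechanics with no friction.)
d = vt (with unit conversion) = 162.1 ft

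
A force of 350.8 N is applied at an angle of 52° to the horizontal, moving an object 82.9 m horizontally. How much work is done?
W = Fd cosθ = 350.8×82.9×cos(52°) = 17904.0 J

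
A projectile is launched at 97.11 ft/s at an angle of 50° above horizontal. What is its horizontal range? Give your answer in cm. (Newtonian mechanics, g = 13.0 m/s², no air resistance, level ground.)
R = v₀² sin(2θ) / g (with unit conversion) = 6637.0 cm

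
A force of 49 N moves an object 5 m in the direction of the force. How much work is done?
W = Fd = 49×5 = 245.0 J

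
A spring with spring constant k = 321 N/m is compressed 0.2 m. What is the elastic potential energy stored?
PE = ½kx² = ½×321×0.2² = 6.42 J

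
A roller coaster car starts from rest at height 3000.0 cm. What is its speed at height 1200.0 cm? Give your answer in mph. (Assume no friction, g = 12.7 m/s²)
mgh₁ = ½mv₂² + mgh₂ → v₂ = √(2g(h₁−h₂)) = √(2×12.7×(30−12)) = 21.38 m/s = 47.83 mph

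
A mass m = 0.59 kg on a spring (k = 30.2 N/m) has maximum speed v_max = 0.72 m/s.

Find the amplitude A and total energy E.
½mv²_max = ½kA² → A = v_max√(m/k) = 0.72×√(0.59/30.2) = 0.1006 m = 10.06 cm
E = ½mv²_max = ½×0.59×0.72² = 0.1529 J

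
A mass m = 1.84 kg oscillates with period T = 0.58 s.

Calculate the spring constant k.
T = 2π√(m/k) → k = m(2π/T)² = 1.84×(2π/0.58)² = 215.9 N/m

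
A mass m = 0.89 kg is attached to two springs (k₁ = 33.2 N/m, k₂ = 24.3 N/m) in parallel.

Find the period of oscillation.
k_eq = k₁+k₂ = 57.5 N/m
T = 2π√(m/k_eq) = 2π√(0.89/57.5) = 0.7817 s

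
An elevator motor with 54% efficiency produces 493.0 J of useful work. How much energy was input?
W_in = W_out/η = 493.0/0.54 = 912.96 J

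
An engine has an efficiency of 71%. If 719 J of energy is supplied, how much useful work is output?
W_out = η × W_in = 0.71 × 719 = 510.49 J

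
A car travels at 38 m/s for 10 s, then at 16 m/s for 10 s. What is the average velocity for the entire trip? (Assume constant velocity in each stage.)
d₁ = v₁t₁ = 38 × 10 = 380 m
d₂ = v₂t₂ = 16 × 10 = 160 m
d_total = 540 m, t_total = 20 s
v_avg = d_total/t_total = 540/20 = 27.0 m/s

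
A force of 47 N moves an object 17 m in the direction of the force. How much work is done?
W = Fd = 47×17 = 799.0 J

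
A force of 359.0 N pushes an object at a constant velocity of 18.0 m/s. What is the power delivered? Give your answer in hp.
P = Fv = 359 N × 18 m/s = 6462 W = 8.666 hp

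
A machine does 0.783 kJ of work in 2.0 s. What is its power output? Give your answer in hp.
P = W/t = 783 J / 2 s = 391.5 W = 0.525 hp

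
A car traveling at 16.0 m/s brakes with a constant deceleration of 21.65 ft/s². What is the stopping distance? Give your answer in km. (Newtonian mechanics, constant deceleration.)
d = v₀² / (2a) (with unit conversion) = 0.0194 km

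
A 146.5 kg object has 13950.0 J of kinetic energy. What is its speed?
KE = ½mv² → v = √(2KE/m) = √(2×13950.0/146.5) = 13.8 m/s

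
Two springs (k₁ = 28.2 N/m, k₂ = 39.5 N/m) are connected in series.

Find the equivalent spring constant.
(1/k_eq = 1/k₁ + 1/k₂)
1/k_eq = 1/28.2 + 1/39.5 = 0.060777; k_eq = 16.45 N/m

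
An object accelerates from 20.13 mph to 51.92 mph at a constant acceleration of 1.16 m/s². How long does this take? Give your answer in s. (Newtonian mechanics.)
t = (v - v₀)/a (with unit conversion) = 12.25 s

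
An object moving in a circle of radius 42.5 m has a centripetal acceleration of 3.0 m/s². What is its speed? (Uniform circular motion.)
v = √(a_c × r) = √(3.0 × 42.5) = 11.29 m/s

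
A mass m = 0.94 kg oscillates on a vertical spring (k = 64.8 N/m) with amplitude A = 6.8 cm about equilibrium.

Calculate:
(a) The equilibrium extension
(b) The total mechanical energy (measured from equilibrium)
x_eq = mg/k = 0.94×9.81/64.8 = 0.1423 m = 14.23 cm
E = ½kA² = ½×64.8×(0.068)² = 0.1498 J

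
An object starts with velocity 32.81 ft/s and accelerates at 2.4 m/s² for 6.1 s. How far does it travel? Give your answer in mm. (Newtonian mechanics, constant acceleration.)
d = v₀t + ½at² (with unit conversion) = 105700.0 mm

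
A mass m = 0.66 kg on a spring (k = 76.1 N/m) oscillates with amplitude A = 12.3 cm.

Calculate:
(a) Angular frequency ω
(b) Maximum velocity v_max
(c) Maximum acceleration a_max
ω = √(k/m) = √(76.1/0.66) = 10.74 rad/s
v_max = ωA = 10.74×0.123 = 1.321 m/s
a_max = ω²A = 10.74²×0.123 = 14.18 m/s²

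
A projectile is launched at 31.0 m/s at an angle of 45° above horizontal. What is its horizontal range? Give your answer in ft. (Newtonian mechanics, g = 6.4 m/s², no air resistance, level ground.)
R = v₀² sin(2θ) / g (with unit conversion) = 492.6 ft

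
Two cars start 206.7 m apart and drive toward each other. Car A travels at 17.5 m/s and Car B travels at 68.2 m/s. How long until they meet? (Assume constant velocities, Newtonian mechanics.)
Combined speed: v_combined = 17.5 + 68.2 = 85.7 m/s
Time to meet: t = d/85.7 = 206.7/85.7 = 2.41 s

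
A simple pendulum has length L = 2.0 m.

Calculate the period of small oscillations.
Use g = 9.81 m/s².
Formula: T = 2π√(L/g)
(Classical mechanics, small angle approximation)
T = 2π√(L/g) = 2π√(2.0/9.81) = 2.837 s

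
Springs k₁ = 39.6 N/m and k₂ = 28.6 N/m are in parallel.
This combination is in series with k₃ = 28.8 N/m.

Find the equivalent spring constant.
k₁₂ = k₁ + k₂ = 68.2 N/m (parallel)
1/k_eq = 1/k₁₂ + 1/k₃ → k_eq = 20.25 N/m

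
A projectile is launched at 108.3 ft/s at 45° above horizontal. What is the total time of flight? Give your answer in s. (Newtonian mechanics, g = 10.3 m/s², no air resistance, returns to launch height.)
T = 2v₀sin(θ)/g (with unit conversion) = 4.532 s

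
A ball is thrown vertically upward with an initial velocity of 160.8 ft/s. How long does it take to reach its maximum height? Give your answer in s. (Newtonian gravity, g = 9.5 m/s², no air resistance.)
t_up = v₀/g (with unit conversion) = 5.159 s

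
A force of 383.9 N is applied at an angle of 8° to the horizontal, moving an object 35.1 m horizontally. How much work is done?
W = Fd cosθ = 383.9×35.1×cos(8°) = 13344.0 J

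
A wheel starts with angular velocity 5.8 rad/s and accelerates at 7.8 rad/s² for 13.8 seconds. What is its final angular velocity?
ω = ω₀ + αt = 5.8 + 7.8 × 13.8 = 113.44 rad/s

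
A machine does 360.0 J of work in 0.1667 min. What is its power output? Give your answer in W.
P = W/t = 360 J / 10 s = 35.99 W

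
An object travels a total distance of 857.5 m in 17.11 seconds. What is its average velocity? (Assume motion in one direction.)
v_avg = Δd / Δt = 857.5 / 17.11 = 50.12 m/s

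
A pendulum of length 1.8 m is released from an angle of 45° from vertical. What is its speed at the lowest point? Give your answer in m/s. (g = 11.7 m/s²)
h = L(1 − cosθ) = 1.8×(1 − cos45°) = 0.5272 m
v = √(2gh) = √(2×11.7×0.5272) = 3.512 m/s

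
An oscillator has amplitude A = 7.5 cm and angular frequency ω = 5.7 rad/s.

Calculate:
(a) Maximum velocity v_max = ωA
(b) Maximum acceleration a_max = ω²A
v_max = ωA = 5.7×0.075 = 0.4275 m/s
a_max = ω²A = 5.7²×0.075 = 2.437 m/s²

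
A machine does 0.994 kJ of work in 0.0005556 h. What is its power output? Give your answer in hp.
P = W/t = 994 J / 2 s = 497 W = 0.6664 hp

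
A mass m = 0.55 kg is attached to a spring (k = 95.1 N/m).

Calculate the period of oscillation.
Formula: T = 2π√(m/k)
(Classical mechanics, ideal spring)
T = 2π√(m/k) = 2π√(0.55/95.1) = 0.4778 s; f = 1/T = 2.093 Hz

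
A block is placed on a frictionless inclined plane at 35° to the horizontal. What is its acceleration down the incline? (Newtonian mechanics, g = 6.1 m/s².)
a = g sin(θ) = 6.1 × sin(35°) = 6.1 × 0.5736 = 3.5 m/s²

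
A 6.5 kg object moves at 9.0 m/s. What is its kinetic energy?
KE = ½mv² = ½×6.5×9.0² = 263.25 J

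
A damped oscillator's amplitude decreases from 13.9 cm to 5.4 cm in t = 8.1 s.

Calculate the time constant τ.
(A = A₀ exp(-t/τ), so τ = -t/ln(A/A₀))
A/A₀ = 5.4/13.9 = 0.3885; ln(A/A₀) = -0.9455
τ = −t/ln(A/A₀) = −8.1/-0.9455 = 8.567 s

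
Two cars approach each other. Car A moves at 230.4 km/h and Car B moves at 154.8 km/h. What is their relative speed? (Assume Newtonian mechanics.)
v_rel = v_A + v_B = 230.4 + 154.8 = 385.2 km/h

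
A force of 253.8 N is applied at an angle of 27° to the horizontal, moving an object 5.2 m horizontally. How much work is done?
W = Fd cosθ = 253.8×5.2×cos(27°) = 1175.9 J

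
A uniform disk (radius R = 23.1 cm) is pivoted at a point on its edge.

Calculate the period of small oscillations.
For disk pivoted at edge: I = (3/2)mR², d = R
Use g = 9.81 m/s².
I/m = (3/2)R² = 0.08004 m²; d = R = 0.231 m
T = 2π√((3/2)R²/(gR)) = 2π√(3R/(2g)) = 1.181 s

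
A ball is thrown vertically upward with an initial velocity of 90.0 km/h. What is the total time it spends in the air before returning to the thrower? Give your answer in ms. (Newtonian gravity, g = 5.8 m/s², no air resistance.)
t_total = 2v₀/g (with unit conversion) = 8621.0 ms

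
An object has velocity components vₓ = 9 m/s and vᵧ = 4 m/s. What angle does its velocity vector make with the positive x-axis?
θ = arctan(vᵧ/vₓ) = arctan(4/9) = 23.96°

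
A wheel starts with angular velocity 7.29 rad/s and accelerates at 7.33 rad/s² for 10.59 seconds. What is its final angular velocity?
ω = ω₀ + αt = 7.29 + 7.33 × 10.59 = 84.91 rad/s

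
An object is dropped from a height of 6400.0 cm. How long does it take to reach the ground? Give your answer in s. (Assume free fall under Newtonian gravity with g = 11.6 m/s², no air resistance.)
t = √(2h/g) (with unit conversion) = 3.322 s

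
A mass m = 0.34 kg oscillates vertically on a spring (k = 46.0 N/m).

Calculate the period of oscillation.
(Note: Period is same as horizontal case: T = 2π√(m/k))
T = 2π√(m/k) = 2π√(0.34/46.0) = 0.5402 s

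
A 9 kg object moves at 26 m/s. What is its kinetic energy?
KE = ½mv² = ½×9×26² = 3042.0 J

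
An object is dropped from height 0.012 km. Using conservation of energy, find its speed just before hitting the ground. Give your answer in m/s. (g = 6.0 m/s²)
mgh = ½mv² → v = √(2gh) = √(2×6.0×12) = 12 m/s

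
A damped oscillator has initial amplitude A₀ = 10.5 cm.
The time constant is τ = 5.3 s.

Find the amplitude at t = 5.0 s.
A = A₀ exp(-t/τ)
A = A₀ exp(−t/τ) = 10.5×exp(−5.0/5.3) = 4.088 cm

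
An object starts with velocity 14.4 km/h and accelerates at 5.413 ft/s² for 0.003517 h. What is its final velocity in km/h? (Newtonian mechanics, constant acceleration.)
v = v₀ + at (with unit conversion) = 89.6 km/h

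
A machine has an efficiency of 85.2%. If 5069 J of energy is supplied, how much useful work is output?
W_out = η × W_in = 0.852 × 5069 = 4318.8 J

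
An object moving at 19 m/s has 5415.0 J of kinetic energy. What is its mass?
KE = ½mv² → m = 2KE/v² = 2×5415.0/19² = 30.0 kg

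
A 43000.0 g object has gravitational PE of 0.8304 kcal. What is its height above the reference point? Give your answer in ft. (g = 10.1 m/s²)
PE = mgh → h = PE/(mg) = 3474 J / (43 kg × 10.1 m/s²) = 8 m = 26.25 ft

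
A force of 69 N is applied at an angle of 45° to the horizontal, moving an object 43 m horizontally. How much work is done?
W = Fd cosθ = 69×43×cos(45°) = 2098.0 J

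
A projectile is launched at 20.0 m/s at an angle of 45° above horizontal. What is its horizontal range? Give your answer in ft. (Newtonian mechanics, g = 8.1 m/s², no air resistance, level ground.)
R = v₀² sin(2θ) / g (with unit conversion) = 162.0 ft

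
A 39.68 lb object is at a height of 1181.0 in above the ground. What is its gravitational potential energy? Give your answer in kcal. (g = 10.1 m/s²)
PE = mgh = 18 kg × 10.1 m/s² × 30 m = 5453 J = 1.303 kcal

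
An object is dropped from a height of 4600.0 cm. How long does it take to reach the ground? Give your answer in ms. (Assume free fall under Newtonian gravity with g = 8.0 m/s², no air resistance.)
t = √(2h/g) (with unit conversion) = 3391.0 ms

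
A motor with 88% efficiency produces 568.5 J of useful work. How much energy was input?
W_in = W_out/η = 568.5/0.88 = 646.02 J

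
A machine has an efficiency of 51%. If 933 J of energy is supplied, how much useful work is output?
W_out = η × W_in = 0.51 × 933 = 475.83 J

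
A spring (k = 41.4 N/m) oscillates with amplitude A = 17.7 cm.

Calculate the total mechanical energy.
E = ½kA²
E = ½kA² = ½×41.4×(0.177)² = 0.6485 J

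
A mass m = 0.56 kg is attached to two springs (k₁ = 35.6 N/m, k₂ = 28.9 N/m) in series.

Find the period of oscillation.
k_eq = k₁k₂/(k₁+k₂) = 15.95 N/m
T = 2π√(m/k_eq) = 2π√(0.56/15.95) = 1.177 s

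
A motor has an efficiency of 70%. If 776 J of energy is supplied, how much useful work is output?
W_out = η × W_in = 0.7 × 776 = 543.2 J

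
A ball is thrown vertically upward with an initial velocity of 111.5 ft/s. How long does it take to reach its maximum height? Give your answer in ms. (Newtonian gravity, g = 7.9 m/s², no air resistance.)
t_up = v₀/g (with unit conversion) = 4302.0 ms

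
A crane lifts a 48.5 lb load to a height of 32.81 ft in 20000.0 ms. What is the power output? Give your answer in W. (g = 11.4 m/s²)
W = mgh = 22×11.4×10 = 2508 J
P = W/t = 2508/20 = 125.4 W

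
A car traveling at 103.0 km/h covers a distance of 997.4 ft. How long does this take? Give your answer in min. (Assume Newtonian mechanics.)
t = d/v (with unit conversion) = 0.1771 min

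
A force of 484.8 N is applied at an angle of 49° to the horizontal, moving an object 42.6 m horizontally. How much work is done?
W = Fd cosθ = 484.8×42.6×cos(49°) = 13549.0 J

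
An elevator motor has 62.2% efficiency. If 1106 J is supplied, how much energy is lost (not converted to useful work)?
W_out = η × W_in = 0.622×1106 = 687.93 J
W_lost = W_in − W_out = 1106 − 687.93 = 418.07 J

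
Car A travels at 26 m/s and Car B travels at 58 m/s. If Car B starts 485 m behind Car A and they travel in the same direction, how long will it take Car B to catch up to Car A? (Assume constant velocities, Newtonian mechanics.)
Relative speed: v_rel = 58 - 26 = 32 m/s
Time to catch: t = d₀/v_rel = 485/32 = 15.16 s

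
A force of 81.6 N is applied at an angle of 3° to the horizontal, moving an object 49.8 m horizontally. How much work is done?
W = Fd cosθ = 81.6×49.8×cos(3°) = 4058.1 J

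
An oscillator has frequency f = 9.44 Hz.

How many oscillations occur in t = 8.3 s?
n = f×t = 9.44×8.3 = 78.35 oscillations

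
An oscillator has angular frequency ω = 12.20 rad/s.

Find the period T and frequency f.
T = 2π/ω = 2π/12.2 = 0.515 s; f = ω/2π = 1.942 Hz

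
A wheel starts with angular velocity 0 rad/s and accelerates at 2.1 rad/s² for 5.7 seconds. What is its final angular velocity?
ω = ω₀ + αt = 0 + 2.1 × 5.7 = 11.97 rad/s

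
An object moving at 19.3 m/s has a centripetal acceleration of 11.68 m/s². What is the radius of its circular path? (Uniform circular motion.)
r = v²/a_c = 19.3²/11.68 = 31.89 m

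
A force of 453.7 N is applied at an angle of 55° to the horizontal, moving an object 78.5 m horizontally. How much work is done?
W = Fd cosθ = 453.7×78.5×cos(55°) = 20428.0 J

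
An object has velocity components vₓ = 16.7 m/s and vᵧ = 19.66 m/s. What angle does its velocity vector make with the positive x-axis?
θ = arctan(vᵧ/vₓ) = arctan(19.66/16.7) = 49.65°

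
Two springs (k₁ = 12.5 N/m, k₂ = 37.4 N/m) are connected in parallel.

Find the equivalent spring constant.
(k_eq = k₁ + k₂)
k_eq = k₁ + k₂ = 12.5 + 37.4 = 49.9 N/m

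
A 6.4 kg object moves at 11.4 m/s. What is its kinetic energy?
KE = ½mv² = ½×6.4×11.4² = 415.872 J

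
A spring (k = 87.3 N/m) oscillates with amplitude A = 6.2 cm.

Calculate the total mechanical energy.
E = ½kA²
E = ½kA² = ½×87.3×(0.062)² = 0.1678 J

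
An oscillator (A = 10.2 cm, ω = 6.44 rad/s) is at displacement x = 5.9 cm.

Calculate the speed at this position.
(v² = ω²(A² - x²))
v = ω√(A² − x²) = 6.44×√(0.102² − 0.059²) = 0.5358 m/s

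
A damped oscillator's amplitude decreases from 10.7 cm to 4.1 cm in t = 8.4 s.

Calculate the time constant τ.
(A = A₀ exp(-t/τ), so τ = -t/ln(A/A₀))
A/A₀ = 4.1/10.7 = 0.3832; ln(A/A₀) = -0.9593
τ = −t/ln(A/A₀) = −8.4/-0.9593 = 8.757 s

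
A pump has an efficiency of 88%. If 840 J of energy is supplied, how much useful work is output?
W_out = η × W_in = 0.88 × 840 = 739.2 J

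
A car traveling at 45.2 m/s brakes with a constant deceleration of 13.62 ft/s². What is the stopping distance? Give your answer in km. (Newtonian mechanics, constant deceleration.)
d = v₀² / (2a) (with unit conversion) = 0.2461 km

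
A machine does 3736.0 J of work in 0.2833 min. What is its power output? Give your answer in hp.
P = W/t = 3736 J / 17 s = 219.8 W = 0.2947 hp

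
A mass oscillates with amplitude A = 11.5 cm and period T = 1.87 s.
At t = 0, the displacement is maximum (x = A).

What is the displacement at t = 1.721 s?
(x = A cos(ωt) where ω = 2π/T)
ω = 2π/T = 2π/1.87 = 3.36 rad/s
x = A cos(ωt) = 11.5×cos(3.36×1.721) = 10.09 cm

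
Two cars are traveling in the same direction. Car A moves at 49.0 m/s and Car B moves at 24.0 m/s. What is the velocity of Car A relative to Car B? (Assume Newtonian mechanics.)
v_rel = v_A - v_B = 49.0 - 24.0 = 25.0 m/s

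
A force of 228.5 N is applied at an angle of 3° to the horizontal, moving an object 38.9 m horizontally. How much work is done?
W = Fd cosθ = 228.5×38.9×cos(3°) = 8876.5 J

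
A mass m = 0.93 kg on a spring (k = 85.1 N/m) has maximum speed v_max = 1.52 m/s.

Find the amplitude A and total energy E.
½mv²_max = ½kA² → A = v_max√(m/k) = 1.52×√(0.93/85.1) = 0.1589 m = 15.89 cm
E = ½mv²_max = ½×0.93×1.52² = 1.074 J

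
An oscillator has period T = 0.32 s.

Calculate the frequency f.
f = 1/T = 1/0.32 = 3.125 Hz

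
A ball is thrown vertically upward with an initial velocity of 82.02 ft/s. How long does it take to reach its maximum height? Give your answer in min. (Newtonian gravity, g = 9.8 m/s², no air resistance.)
t_up = v₀/g (with unit conversion) = 0.04252 min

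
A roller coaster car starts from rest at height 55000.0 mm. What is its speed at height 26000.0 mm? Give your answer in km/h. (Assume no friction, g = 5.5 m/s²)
mgh₁ = ½mv₂² + mgh₂ → v₂ = √(2g(h₁−h₂)) = √(2×5.5×(55−26)) = 17.86 m/s = 64.3 km/h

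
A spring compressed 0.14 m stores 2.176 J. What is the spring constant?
PE = ½kx² → k = 2PE/x² = 2×2.176/0.14² = 222.0 N/m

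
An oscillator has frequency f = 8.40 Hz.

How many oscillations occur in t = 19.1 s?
n = f×t = 8.4×19.1 = 160.4 oscillations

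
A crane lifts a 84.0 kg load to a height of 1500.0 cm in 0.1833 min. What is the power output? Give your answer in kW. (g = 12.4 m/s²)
W = mgh = 84×12.4×15 = 1.562e+04 J
P = W/t = 1.562e+04/11 = 1421 W = 1.421 kW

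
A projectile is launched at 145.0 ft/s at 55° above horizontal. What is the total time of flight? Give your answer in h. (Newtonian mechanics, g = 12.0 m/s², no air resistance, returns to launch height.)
T = 2v₀sin(θ)/g (with unit conversion) = 0.001676 h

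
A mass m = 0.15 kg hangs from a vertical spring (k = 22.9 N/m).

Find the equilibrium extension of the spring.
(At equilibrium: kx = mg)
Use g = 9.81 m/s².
x_eq = mg/k = 0.15×9.81/22.9 = 0.06426 m = 6.426 cm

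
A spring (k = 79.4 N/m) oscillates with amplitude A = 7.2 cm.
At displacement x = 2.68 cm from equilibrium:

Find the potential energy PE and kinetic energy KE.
E_total = ½kA² = ½×79.4×(0.072)² = 0.2058 J
PE = ½kx² = ½×79.4×(0.0268)² = 0.02851 J
KE = E_total − PE = 0.1773 J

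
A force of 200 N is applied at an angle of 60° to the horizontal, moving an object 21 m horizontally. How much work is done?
W = Fd cosθ = 200×21×cos(60°) = 2100.0 J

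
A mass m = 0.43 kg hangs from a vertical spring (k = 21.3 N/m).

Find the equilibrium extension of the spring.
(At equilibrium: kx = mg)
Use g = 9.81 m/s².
x_eq = mg/k = 0.43×9.81/21.3 = 0.198 m = 19.8 cm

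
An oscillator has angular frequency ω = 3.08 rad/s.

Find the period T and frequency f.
T = 2π/ω = 2π/3.08 = 2.04 s; f = ω/2π = 0.4902 Hz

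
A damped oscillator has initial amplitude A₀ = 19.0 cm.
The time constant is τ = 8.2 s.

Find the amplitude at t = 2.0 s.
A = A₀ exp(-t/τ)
A = A₀ exp(−t/τ) = 19.0×exp(−2.0/8.2) = 14.89 cm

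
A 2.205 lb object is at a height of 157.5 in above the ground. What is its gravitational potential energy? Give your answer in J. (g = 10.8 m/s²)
PE = mgh = 1 kg × 10.8 m/s² × 4 m = 43.21 J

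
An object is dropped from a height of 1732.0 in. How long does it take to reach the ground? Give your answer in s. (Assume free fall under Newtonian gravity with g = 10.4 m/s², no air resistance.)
t = √(2h/g) (with unit conversion) = 2.909 s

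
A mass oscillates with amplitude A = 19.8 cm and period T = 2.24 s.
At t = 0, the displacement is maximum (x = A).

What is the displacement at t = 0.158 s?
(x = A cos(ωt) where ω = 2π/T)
ω = 2π/T = 2π/2.24 = 2.805 rad/s
x = A cos(ωt) = 19.8×cos(2.805×0.158) = 17.89 cm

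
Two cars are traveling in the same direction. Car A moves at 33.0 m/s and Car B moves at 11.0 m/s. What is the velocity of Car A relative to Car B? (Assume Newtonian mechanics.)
v_rel = v_A - v_B = 33.0 - 11.0 = 22.0 m/s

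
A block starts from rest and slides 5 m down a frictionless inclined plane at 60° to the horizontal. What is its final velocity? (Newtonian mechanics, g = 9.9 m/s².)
a = g sin(θ) = 9.9 × sin(60°) = 8.57 m/s²
v = √(2ad) = √(2 × 8.57 × 5) = 9.26 m/s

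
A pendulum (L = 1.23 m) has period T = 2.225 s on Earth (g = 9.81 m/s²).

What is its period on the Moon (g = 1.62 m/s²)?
T = 2π√(L/g), so T_moon/T_earth = √(g_earth/g_moon)
T_moon = 2π√(1.23/1.62) = 5.475 s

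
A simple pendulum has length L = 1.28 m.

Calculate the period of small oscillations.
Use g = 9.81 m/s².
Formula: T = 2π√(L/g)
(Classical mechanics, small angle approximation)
T = 2π√(L/g) = 2π√(1.28/9.81) = 2.27 s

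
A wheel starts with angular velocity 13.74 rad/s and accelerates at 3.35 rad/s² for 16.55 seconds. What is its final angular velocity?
ω = ω₀ + αt = 13.74 + 3.35 × 16.55 = 69.18 rad/s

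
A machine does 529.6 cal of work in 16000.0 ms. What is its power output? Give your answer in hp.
P = W/t = 2216 J / 16 s = 138.5 W = 0.1857 hp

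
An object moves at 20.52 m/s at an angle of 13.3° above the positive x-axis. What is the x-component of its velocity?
vₓ = v cos(θ) = 20.52 × cos(13.3°) = 19.97 m/s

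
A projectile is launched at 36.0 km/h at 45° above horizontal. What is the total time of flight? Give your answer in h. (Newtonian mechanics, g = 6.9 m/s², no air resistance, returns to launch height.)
T = 2v₀sin(θ)/g (with unit conversion) = 0.0005693 h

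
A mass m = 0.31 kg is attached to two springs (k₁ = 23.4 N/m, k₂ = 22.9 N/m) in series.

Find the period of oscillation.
k_eq = k₁k₂/(k₁+k₂) = 11.57 N/m
T = 2π√(m/k_eq) = 2π√(0.31/11.57) = 1.028 s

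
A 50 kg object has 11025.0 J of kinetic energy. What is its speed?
KE = ½mv² → v = √(2KE/m) = √(2×11025.0/50) = 21.0 m/s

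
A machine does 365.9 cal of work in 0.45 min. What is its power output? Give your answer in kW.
P = W/t = 1531 J / 27 s = 56.7 W = 0.0567 kW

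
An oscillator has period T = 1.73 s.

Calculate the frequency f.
f = 1/T = 1/1.73 = 0.578 Hz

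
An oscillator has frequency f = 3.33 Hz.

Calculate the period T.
T = 1/f = 1/3.33 = 0.3003 s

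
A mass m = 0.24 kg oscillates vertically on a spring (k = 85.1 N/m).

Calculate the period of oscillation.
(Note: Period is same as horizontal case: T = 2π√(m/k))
T = 2π√(m/k) = 2π√(0.24/85.1) = 0.3337 s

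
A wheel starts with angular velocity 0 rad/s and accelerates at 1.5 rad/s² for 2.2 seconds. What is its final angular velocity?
ω = ω₀ + αt = 0 + 1.5 × 2.2 = 3.3 rad/s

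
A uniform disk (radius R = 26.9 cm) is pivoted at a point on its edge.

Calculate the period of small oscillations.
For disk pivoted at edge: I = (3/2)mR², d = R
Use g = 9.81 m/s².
I/m = (3/2)R² = 0.1085 m²; d = R = 0.269 m
T = 2π√((3/2)R²/(gR)) = 2π√(3R/(2g)) = 1.274 s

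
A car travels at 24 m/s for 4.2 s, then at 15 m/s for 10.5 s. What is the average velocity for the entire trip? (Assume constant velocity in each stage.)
d₁ = v₁t₁ = 24 × 4.2 = 100.8 m
d₂ = v₂t₂ = 15 × 10.5 = 157.5 m
d_total = 258.3 m, t_total = 14.7 s
v_avg = d_total/t_total = 258.3/14.7 = 17.57 m/s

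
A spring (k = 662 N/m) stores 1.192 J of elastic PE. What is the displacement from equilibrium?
PE = ½kx² → x = √(2PE/k) = √(2×1.192/662) = 0.06001 m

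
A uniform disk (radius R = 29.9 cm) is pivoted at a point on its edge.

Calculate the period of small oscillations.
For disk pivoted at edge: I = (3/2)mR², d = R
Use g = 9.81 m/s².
I/m = (3/2)R² = 0.1341 m²; d = R = 0.299 m
T = 2π√((3/2)R²/(gR)) = 2π√(3R/(2g)) = 1.343 s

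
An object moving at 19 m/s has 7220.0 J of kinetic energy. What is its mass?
KE = ½mv² → m = 2KE/v² = 2×7220.0/19² = 40.0 kg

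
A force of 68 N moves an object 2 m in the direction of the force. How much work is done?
W = Fd = 68×2 = 136.0 J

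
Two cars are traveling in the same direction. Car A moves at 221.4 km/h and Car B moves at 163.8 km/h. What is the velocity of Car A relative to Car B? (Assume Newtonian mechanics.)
v_rel = v_A - v_B = 221.4 - 163.8 = 57.6 km/h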